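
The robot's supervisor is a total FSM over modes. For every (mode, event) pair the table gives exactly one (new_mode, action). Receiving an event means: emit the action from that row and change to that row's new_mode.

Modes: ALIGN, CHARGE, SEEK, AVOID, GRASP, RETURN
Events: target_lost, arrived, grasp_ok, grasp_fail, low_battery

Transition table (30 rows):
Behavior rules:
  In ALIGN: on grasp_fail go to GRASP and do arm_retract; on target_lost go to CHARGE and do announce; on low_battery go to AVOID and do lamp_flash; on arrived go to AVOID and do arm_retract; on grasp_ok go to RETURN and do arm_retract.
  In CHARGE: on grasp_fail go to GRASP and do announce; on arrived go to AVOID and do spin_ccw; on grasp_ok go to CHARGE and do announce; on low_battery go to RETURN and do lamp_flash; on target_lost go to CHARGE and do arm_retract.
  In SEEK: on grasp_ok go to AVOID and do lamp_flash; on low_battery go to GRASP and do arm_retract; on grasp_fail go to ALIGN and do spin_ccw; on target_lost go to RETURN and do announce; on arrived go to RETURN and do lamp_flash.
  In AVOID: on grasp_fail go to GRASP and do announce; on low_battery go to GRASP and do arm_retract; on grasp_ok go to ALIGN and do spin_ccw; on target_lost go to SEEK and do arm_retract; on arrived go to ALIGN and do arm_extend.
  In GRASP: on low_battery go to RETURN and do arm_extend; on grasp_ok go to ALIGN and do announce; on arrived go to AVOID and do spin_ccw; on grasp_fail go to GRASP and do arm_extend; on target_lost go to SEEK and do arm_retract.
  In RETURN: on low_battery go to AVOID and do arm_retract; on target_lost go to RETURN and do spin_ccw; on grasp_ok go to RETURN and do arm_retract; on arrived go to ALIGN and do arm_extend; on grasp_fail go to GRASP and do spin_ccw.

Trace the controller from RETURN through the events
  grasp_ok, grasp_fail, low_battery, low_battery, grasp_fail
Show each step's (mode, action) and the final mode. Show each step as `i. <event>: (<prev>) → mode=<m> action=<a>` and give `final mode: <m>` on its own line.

1. grasp_ok: (RETURN) → mode=RETURN action=arm_retract
2. grasp_fail: (RETURN) → mode=GRASP action=spin_ccw
3. low_battery: (GRASP) → mode=RETURN action=arm_extend
4. low_battery: (RETURN) → mode=AVOID action=arm_retract
5. grasp_fail: (AVOID) → mode=GRASP action=announce

final mode: GRASP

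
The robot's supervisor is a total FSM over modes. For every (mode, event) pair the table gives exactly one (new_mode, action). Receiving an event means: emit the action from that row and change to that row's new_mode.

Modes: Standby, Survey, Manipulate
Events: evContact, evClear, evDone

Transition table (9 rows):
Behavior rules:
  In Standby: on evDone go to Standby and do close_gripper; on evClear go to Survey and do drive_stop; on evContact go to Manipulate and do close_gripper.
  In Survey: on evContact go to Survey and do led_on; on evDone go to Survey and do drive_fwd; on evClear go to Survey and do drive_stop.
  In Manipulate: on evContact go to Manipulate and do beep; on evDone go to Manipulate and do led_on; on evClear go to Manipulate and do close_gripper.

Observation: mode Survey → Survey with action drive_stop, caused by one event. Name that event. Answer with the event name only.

try evContact: (Survey, evContact) → (Survey, led_on)
try evClear: (Survey, evClear) → (Survey, drive_stop)  ← matches
try evDone: (Survey, evDone) → (Survey, drive_fwd)

evClear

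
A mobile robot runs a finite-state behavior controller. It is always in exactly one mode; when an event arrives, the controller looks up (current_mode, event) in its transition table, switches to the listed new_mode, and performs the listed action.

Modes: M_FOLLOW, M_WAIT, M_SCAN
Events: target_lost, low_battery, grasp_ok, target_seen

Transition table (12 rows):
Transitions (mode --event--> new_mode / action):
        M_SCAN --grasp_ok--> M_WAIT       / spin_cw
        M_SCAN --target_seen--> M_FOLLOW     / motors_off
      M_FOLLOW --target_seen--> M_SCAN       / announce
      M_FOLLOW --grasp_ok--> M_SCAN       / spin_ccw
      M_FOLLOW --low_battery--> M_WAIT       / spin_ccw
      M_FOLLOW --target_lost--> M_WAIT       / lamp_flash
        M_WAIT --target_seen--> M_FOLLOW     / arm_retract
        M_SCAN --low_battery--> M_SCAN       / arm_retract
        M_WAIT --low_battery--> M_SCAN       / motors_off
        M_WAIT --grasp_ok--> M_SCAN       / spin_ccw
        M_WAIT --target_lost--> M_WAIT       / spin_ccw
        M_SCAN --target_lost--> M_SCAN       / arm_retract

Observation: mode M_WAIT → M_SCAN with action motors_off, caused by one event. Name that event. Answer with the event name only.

low_battery

try target_lost: (M_WAIT, target_lost) → (M_WAIT, spin_ccw)
try low_battery: (M_WAIT, low_battery) → (M_SCAN, motors_off)  ← matches
try grasp_ok: (M_WAIT, grasp_ok) → (M_SCAN, spin_ccw)
try target_seen: (M_WAIT, target_seen) → (M_FOLLOW, arm_retract)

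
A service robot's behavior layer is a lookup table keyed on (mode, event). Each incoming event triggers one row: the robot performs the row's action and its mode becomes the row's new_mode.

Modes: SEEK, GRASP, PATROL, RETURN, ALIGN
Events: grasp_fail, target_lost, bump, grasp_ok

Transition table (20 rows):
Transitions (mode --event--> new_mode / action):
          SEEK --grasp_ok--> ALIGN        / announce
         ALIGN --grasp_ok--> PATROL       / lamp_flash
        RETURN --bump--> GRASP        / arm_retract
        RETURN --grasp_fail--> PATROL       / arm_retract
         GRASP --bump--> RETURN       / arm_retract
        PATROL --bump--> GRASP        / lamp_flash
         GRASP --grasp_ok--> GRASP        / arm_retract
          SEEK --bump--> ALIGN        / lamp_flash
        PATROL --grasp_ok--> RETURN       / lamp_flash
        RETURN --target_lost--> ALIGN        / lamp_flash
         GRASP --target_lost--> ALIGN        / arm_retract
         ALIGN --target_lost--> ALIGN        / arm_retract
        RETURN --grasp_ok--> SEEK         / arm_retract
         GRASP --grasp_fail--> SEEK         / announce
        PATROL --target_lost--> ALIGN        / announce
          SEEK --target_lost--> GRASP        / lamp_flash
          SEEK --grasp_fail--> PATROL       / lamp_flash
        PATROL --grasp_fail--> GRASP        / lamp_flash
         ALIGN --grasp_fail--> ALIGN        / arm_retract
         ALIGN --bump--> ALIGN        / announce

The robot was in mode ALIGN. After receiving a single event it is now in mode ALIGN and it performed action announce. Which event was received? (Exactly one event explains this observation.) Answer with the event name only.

try grasp_fail: (ALIGN, grasp_fail) → (ALIGN, arm_retract)
try target_lost: (ALIGN, target_lost) → (ALIGN, arm_retract)
try bump: (ALIGN, bump) → (ALIGN, announce)  ← matches
try grasp_ok: (ALIGN, grasp_ok) → (PATROL, lamp_flash)

bump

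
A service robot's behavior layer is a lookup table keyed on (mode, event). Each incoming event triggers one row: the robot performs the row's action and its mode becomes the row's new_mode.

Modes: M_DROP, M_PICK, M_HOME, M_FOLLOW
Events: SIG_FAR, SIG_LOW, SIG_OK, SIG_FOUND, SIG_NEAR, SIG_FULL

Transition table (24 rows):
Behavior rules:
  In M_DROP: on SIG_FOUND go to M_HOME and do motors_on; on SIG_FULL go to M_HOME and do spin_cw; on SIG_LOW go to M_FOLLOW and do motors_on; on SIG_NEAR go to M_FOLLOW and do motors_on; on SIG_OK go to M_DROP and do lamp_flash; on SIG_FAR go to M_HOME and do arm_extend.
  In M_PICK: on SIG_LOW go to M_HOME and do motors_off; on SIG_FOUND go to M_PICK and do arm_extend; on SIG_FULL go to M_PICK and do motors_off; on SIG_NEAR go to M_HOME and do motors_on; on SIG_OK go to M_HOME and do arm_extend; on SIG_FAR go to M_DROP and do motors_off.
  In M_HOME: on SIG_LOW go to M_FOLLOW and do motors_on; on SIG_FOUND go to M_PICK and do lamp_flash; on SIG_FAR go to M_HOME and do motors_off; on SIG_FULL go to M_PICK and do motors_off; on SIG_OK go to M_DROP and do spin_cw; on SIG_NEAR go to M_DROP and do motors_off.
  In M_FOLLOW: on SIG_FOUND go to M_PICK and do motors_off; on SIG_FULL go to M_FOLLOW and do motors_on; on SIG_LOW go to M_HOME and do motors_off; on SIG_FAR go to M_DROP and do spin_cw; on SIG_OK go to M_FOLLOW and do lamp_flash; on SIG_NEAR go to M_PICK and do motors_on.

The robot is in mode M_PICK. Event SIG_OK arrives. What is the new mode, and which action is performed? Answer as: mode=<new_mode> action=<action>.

current mode = M_PICK; filter table to that mode:
  (M_PICK, SIG_LOW) → (M_HOME, motors_off)
  (M_PICK, SIG_FOUND) → (M_PICK, arm_extend)
  (M_PICK, SIG_FULL) → (M_PICK, motors_off)
  (M_PICK, SIG_NEAR) → (M_HOME, motors_on)
  (M_PICK, SIG_OK) → (M_HOME, arm_extend)  ← event matches
  (M_PICK, SIG_FAR) → (M_DROP, motors_off)
event = SIG_OK selects (M_HOME, arm_extend)

mode=M_HOME action=arm_extend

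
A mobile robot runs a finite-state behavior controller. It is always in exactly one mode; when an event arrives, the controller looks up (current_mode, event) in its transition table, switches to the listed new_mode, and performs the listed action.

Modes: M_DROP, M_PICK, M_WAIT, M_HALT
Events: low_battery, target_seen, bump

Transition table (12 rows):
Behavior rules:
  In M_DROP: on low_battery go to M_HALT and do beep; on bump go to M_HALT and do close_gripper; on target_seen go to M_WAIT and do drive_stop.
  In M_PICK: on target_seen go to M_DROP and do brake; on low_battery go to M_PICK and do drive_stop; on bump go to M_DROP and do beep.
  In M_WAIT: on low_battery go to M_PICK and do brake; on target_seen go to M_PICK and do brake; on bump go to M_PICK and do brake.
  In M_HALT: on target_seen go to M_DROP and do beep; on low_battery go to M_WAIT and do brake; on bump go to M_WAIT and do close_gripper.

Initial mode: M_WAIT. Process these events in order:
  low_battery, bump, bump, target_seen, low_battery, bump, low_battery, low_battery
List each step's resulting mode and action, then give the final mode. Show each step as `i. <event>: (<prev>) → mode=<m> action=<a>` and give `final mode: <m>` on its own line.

final mode: M_PICK

1. low_battery: (M_WAIT) → mode=M_PICK action=brake
2. bump: (M_PICK) → mode=M_DROP action=beep
3. bump: (M_DROP) → mode=M_HALT action=close_gripper
4. target_seen: (M_HALT) → mode=M_DROP action=beep
5. low_battery: (M_DROP) → mode=M_HALT action=beep
6. bump: (M_HALT) → mode=M_WAIT action=close_gripper
7. low_battery: (M_WAIT) → mode=M_PICK action=brake
8. low_battery: (M_PICK) → mode=M_PICK action=drive_stop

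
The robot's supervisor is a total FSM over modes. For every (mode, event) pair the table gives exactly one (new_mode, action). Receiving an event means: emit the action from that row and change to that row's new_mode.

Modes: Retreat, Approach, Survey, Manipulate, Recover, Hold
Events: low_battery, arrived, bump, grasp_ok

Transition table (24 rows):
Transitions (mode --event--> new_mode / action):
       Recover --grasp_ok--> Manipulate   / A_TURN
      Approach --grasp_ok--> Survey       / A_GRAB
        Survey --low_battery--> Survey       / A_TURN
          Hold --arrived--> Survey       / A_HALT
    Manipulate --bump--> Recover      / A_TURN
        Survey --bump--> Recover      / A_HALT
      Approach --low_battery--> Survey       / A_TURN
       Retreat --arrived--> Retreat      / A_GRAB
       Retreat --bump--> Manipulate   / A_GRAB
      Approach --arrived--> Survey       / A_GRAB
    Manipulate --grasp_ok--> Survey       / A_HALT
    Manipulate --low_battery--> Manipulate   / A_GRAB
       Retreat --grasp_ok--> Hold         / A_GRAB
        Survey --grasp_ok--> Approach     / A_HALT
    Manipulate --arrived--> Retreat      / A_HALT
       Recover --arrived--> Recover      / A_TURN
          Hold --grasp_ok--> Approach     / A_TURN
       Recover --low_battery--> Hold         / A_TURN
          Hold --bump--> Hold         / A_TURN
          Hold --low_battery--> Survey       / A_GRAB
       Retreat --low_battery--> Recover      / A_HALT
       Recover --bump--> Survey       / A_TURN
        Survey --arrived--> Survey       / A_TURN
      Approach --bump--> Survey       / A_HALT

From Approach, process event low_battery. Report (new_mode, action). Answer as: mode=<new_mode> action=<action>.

current mode = Approach; filter table to that mode:
  (Approach, grasp_ok) → (Survey, A_GRAB)
  (Approach, low_battery) → (Survey, A_TURN)  ← event matches
  (Approach, arrived) → (Survey, A_GRAB)
  (Approach, bump) → (Survey, A_HALT)
event = low_battery selects (Survey, A_TURN)

mode=Survey action=A_TURN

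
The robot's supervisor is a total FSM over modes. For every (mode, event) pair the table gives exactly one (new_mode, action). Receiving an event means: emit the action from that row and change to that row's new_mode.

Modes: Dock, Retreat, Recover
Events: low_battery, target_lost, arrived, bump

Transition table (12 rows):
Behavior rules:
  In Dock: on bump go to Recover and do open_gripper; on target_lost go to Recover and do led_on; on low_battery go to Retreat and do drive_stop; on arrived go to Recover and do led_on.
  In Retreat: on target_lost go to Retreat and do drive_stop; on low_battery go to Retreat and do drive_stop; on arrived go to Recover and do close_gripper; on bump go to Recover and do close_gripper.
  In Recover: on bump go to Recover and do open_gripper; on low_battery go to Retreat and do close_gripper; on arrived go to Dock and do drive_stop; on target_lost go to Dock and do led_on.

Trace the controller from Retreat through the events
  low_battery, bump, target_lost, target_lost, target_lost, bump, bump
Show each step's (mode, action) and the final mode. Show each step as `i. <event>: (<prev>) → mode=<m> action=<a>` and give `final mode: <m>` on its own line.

1. low_battery: (Retreat) → mode=Retreat action=drive_stop
2. bump: (Retreat) → mode=Recover action=close_gripper
3. target_lost: (Recover) → mode=Dock action=led_on
4. target_lost: (Dock) → mode=Recover action=led_on
5. target_lost: (Recover) → mode=Dock action=led_on
6. bump: (Dock) → mode=Recover action=open_gripper
7. bump: (Recover) → mode=Recover action=open_gripper

final mode: Recover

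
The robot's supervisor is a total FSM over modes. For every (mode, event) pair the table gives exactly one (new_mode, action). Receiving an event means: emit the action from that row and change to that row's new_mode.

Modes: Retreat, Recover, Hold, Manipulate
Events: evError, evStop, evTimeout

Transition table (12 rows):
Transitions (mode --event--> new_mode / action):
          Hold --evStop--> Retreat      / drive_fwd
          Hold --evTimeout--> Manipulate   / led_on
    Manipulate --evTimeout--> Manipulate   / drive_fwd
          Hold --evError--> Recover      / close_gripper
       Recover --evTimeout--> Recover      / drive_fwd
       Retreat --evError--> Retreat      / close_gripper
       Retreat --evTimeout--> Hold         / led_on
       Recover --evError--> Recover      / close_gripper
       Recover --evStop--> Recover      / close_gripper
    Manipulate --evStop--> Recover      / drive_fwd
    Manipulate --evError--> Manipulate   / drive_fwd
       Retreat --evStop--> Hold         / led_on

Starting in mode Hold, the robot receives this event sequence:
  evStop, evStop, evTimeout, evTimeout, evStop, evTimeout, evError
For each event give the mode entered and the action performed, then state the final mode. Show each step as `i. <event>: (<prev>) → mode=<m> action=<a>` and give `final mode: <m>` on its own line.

final mode: Recover

1. evStop: (Hold) → mode=Retreat action=drive_fwd
2. evStop: (Retreat) → mode=Hold action=led_on
3. evTimeout: (Hold) → mode=Manipulate action=led_on
4. evTimeout: (Manipulate) → mode=Manipulate action=drive_fwd
5. evStop: (Manipulate) → mode=Recover action=drive_fwd
6. evTimeout: (Recover) → mode=Recover action=drive_fwd
7. evError: (Recover) → mode=Recover action=close_gripper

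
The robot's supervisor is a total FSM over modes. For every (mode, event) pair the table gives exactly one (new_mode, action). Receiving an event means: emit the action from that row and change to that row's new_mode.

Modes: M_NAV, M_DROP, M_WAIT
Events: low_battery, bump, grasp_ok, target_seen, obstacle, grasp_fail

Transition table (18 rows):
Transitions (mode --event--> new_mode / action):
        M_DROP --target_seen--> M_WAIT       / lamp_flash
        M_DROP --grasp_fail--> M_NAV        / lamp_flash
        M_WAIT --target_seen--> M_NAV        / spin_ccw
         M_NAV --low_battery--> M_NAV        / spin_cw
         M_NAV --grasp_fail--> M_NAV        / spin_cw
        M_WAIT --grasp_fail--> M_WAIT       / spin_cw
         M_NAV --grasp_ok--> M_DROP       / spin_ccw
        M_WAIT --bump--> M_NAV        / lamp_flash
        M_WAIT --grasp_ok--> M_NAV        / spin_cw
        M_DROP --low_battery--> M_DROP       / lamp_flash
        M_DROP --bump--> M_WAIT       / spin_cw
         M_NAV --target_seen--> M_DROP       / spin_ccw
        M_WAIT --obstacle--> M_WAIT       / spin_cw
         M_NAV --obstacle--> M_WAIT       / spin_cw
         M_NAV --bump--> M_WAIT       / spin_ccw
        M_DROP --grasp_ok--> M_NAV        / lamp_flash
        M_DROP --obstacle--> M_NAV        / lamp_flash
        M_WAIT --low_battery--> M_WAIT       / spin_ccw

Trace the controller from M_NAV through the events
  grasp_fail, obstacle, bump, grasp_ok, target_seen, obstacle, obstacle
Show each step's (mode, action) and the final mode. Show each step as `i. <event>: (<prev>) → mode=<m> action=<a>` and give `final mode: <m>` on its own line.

final mode: M_WAIT

1. grasp_fail: (M_NAV) → mode=M_NAV action=spin_cw
2. obstacle: (M_NAV) → mode=M_WAIT action=spin_cw
3. bump: (M_WAIT) → mode=M_NAV action=lamp_flash
4. grasp_ok: (M_NAV) → mode=M_DROP action=spin_ccw
5. target_seen: (M_DROP) → mode=M_WAIT action=lamp_flash
6. obstacle: (M_WAIT) → mode=M_WAIT action=spin_cw
7. obstacle: (M_WAIT) → mode=M_WAIT action=spin_cw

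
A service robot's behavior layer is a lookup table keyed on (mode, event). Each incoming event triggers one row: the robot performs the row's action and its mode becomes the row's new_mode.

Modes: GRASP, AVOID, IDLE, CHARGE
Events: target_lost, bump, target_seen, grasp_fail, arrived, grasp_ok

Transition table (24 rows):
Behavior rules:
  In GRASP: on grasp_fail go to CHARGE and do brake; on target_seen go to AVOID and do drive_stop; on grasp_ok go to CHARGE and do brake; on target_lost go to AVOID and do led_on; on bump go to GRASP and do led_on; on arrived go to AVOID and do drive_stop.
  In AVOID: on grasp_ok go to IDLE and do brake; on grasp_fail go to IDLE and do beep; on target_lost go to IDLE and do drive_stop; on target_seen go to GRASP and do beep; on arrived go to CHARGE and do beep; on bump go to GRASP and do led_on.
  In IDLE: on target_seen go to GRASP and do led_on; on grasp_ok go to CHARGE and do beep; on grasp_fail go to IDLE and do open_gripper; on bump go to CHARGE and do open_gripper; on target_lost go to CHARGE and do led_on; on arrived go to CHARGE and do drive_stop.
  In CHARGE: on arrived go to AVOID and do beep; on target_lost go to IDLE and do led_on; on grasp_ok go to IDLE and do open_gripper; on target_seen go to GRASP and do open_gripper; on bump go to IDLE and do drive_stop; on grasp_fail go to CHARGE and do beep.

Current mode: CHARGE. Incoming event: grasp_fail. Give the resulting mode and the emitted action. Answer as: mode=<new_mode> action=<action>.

mode=CHARGE action=beep

current mode = CHARGE; filter table to that mode:
  (CHARGE, arrived) → (AVOID, beep)
  (CHARGE, target_lost) → (IDLE, led_on)
  (CHARGE, grasp_ok) → (IDLE, open_gripper)
  (CHARGE, target_seen) → (GRASP, open_gripper)
  (CHARGE, bump) → (IDLE, drive_stop)
  (CHARGE, grasp_fail) → (CHARGE, beep)  ← event matches
event = grasp_fail selects (CHARGE, beep)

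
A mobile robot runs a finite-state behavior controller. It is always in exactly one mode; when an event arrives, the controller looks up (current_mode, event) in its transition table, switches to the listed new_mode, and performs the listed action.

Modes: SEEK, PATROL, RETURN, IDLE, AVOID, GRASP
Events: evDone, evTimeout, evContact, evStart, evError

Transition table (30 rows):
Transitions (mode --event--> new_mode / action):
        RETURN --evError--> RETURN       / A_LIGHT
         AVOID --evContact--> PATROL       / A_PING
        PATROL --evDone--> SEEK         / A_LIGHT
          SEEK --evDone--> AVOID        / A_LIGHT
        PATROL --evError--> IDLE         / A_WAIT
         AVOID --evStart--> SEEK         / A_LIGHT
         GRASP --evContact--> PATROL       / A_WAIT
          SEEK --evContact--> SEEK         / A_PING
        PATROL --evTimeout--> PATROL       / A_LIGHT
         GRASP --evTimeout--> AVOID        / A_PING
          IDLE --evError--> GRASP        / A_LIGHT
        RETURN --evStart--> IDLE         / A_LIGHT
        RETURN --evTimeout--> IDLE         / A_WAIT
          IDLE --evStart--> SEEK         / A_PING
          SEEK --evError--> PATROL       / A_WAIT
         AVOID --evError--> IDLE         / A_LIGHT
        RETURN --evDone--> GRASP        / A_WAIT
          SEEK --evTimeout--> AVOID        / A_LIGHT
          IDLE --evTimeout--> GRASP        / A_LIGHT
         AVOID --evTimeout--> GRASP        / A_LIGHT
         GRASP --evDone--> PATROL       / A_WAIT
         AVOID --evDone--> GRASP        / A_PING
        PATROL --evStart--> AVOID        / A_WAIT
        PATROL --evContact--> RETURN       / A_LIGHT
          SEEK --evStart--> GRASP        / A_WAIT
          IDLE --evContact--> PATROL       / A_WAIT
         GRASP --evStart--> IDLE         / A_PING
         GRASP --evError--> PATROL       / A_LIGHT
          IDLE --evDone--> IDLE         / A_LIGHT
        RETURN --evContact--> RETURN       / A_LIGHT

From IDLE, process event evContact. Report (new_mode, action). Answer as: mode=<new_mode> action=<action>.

mode=PATROL action=A_WAIT

current mode = IDLE; filter table to that mode:
  (IDLE, evError) → (GRASP, A_LIGHT)
  (IDLE, evStart) → (SEEK, A_PING)
  (IDLE, evTimeout) → (GRASP, A_LIGHT)
  (IDLE, evContact) → (PATROL, A_WAIT)  ← event matches
  (IDLE, evDone) → (IDLE, A_LIGHT)
event = evContact selects (PATROL, A_WAIT)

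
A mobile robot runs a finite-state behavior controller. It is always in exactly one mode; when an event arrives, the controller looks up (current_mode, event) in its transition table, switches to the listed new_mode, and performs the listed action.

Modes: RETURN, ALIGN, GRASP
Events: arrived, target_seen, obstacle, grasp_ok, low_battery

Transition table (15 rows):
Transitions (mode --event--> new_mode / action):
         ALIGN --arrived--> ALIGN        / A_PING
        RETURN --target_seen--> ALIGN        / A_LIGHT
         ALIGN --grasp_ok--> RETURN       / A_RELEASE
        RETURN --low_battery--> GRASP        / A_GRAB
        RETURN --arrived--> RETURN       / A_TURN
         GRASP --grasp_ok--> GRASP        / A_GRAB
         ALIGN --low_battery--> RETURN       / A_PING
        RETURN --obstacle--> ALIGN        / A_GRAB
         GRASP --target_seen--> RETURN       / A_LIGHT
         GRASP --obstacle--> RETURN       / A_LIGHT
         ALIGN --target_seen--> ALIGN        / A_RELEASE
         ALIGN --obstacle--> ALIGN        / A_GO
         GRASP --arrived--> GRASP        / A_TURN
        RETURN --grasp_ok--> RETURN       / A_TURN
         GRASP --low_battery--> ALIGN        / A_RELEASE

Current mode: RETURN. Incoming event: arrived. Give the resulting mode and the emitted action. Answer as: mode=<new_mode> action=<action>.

mode=RETURN action=A_TURN

current mode = RETURN; filter table to that mode:
  (RETURN, target_seen) → (ALIGN, A_LIGHT)
  (RETURN, low_battery) → (GRASP, A_GRAB)
  (RETURN, arrived) → (RETURN, A_TURN)  ← event matches
  (RETURN, obstacle) → (ALIGN, A_GRAB)
  (RETURN, grasp_ok) → (RETURN, A_TURN)
event = arrived selects (RETURN, A_TURN)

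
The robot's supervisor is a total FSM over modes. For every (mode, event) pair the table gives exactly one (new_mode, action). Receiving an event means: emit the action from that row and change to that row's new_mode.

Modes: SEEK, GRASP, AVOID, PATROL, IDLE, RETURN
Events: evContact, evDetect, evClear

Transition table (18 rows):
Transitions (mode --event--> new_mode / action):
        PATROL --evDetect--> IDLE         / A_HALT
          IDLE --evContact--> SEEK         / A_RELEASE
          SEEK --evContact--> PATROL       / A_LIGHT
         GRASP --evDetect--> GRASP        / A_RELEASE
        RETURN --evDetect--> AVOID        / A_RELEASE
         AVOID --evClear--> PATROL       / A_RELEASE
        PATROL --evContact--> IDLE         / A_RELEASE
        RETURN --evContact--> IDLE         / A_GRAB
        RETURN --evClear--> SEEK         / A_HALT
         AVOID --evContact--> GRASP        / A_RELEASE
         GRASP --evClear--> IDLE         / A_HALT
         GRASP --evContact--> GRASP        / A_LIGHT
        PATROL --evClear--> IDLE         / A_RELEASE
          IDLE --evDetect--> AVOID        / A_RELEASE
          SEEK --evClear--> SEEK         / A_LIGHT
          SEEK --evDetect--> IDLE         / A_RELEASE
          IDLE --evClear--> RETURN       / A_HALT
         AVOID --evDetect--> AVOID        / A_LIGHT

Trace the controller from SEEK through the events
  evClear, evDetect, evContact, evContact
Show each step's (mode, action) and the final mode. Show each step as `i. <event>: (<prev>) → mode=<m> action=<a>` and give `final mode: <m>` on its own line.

1. evClear: (SEEK) → mode=SEEK action=A_LIGHT
2. evDetect: (SEEK) → mode=IDLE action=A_RELEASE
3. evContact: (IDLE) → mode=SEEK action=A_RELEASE
4. evContact: (SEEK) → mode=PATROL action=A_LIGHT

final mode: PATROL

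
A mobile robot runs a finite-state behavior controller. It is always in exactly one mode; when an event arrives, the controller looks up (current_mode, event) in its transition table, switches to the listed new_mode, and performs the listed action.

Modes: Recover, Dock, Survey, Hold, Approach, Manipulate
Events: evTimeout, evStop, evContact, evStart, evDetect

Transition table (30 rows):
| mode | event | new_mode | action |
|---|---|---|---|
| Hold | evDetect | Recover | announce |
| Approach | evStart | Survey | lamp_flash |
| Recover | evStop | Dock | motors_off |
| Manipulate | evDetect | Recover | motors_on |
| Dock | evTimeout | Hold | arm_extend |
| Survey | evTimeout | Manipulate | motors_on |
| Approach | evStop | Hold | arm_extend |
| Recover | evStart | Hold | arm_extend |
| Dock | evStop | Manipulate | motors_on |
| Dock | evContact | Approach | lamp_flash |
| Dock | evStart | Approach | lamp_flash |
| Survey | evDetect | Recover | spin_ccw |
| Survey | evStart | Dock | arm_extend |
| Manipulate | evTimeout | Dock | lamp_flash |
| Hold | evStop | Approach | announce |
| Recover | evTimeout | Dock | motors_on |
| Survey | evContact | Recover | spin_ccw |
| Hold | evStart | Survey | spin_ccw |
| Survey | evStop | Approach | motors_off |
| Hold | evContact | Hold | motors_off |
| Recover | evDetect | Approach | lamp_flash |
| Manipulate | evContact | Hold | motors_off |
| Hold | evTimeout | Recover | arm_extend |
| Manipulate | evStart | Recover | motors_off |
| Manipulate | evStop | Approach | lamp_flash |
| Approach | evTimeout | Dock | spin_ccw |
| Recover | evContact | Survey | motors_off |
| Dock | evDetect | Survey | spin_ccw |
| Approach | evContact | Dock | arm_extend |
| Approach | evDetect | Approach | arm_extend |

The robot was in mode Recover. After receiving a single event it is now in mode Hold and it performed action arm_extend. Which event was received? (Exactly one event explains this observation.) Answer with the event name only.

try evTimeout: (Recover, evTimeout) → (Dock, motors_on)
try evStop: (Recover, evStop) → (Dock, motors_off)
try evContact: (Recover, evContact) → (Survey, motors_off)
try evStart: (Recover, evStart) → (Hold, arm_extend)  ← matches
try evDetect: (Recover, evDetect) → (Approach, lamp_flash)

evStart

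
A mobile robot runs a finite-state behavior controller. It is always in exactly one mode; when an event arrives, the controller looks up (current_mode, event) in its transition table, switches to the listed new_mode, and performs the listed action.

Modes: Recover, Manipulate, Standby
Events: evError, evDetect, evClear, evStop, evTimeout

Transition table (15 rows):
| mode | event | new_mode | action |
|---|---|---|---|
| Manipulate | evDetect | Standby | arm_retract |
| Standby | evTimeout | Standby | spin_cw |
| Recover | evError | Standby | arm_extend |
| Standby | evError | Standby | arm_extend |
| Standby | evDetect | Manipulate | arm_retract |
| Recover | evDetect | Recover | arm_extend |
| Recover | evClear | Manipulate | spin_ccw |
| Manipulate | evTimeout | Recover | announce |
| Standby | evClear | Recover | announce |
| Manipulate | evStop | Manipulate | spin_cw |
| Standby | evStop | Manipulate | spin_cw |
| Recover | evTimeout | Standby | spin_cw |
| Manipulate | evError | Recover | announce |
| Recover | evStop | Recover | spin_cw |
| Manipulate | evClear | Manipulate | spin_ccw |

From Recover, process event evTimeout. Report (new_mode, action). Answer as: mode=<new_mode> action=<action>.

current mode = Recover; filter table to that mode:
  (Recover, evError) → (Standby, arm_extend)
  (Recover, evDetect) → (Recover, arm_extend)
  (Recover, evClear) → (Manipulate, spin_ccw)
  (Recover, evTimeout) → (Standby, spin_cw)  ← event matches
  (Recover, evStop) → (Recover, spin_cw)
event = evTimeout selects (Standby, spin_cw)

mode=Standby action=spin_cw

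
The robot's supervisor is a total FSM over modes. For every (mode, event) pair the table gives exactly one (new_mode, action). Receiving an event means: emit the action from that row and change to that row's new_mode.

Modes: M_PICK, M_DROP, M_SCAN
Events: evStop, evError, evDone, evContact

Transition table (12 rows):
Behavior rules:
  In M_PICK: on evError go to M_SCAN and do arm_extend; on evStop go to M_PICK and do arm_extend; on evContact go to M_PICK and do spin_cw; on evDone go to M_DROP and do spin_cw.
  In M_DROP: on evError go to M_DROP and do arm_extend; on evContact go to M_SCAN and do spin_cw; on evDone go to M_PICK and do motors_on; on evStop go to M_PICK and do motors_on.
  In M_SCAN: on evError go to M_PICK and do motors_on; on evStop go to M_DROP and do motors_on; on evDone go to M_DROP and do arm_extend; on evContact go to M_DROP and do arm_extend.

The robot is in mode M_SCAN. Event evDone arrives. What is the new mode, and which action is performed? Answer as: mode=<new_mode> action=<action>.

mode=M_DROP action=arm_extend

current mode = M_SCAN; filter table to that mode:
  (M_SCAN, evError) → (M_PICK, motors_on)
  (M_SCAN, evStop) → (M_DROP, motors_on)
  (M_SCAN, evDone) → (M_DROP, arm_extend)  ← event matches
  (M_SCAN, evContact) → (M_DROP, arm_extend)
event = evDone selects (M_DROP, arm_extend)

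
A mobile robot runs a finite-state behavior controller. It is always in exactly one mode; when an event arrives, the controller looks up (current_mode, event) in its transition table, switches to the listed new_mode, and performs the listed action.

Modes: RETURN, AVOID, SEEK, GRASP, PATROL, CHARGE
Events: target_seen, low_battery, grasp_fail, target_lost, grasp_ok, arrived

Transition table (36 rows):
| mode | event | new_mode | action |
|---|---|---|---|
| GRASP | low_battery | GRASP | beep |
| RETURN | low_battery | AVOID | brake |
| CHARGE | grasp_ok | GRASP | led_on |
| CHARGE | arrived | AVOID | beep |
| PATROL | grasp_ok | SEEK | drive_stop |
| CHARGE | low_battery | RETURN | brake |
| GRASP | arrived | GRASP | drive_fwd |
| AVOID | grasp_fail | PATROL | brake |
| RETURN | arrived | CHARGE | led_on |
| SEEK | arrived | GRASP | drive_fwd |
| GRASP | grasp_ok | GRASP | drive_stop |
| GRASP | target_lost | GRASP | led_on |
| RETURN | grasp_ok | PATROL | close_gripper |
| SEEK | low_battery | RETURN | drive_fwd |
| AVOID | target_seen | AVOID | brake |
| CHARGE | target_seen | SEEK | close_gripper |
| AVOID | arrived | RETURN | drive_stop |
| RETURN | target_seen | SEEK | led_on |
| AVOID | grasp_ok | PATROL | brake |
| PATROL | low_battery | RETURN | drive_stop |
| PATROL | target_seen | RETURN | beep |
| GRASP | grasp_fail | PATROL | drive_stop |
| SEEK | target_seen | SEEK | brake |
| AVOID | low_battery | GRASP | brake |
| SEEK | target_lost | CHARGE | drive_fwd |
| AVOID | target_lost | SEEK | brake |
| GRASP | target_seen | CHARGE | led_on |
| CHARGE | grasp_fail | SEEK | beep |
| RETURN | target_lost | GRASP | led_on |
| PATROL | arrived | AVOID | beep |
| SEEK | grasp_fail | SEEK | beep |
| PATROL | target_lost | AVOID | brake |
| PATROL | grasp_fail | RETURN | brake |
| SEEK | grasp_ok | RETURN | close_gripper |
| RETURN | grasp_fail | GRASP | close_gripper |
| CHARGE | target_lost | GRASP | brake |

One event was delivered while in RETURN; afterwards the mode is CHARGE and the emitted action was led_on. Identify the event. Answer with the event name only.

try target_seen: (RETURN, target_seen) → (SEEK, led_on)
try low_battery: (RETURN, low_battery) → (AVOID, brake)
try grasp_fail: (RETURN, grasp_fail) → (GRASP, close_gripper)
try target_lost: (RETURN, target_lost) → (GRASP, led_on)
try grasp_ok: (RETURN, grasp_ok) → (PATROL, close_gripper)
try arrived: (RETURN, arrived) → (CHARGE, led_on)  ← matches

arrived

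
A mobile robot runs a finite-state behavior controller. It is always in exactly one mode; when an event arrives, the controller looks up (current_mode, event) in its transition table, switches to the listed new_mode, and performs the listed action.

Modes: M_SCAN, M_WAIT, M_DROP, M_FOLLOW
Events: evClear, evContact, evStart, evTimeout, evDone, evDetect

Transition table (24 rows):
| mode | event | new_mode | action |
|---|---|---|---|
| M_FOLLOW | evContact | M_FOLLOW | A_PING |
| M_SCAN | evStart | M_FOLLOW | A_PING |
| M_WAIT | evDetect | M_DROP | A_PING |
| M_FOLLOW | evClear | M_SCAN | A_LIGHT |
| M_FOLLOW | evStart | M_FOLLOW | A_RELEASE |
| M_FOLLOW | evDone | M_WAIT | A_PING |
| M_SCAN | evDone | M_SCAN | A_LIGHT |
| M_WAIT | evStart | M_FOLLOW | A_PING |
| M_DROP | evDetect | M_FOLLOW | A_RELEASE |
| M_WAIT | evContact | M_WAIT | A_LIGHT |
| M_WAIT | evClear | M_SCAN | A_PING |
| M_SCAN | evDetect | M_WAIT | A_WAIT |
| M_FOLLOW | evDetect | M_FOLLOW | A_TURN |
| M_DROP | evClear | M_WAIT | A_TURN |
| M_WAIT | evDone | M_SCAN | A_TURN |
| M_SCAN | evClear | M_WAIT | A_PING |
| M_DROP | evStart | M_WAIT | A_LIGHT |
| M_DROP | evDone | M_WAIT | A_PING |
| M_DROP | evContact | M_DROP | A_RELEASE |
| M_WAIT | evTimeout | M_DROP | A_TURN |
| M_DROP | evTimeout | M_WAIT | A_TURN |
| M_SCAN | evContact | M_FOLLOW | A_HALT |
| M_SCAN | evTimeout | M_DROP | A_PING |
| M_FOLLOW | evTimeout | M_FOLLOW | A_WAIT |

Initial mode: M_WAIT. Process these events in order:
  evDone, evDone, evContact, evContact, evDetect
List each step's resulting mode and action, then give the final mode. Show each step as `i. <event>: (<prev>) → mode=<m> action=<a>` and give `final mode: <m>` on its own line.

final mode: M_FOLLOW

1. evDone: (M_WAIT) → mode=M_SCAN action=A_TURN
2. evDone: (M_SCAN) → mode=M_SCAN action=A_LIGHT
3. evContact: (M_SCAN) → mode=M_FOLLOW action=A_HALT
4. evContact: (M_FOLLOW) → mode=M_FOLLOW action=A_PING
5. evDetect: (M_FOLLOW) → mode=M_FOLLOW action=A_TURN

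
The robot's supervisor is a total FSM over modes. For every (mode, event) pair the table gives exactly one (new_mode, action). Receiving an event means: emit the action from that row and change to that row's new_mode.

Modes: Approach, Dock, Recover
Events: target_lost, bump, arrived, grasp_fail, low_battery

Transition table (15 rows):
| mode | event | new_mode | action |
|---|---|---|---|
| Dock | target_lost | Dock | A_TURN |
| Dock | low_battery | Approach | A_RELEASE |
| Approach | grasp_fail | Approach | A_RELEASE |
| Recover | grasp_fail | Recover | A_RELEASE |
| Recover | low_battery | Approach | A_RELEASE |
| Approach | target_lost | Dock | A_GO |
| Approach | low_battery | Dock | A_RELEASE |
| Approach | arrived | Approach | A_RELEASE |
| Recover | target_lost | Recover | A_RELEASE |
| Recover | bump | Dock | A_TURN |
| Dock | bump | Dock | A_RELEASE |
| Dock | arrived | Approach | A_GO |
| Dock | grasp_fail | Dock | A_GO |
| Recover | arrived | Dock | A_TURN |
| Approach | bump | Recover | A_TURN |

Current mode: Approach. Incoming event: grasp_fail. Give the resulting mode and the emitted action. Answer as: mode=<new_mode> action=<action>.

current mode = Approach; filter table to that mode:
  (Approach, grasp_fail) → (Approach, A_RELEASE)  ← event matches
  (Approach, target_lost) → (Dock, A_GO)
  (Approach, low_battery) → (Dock, A_RELEASE)
  (Approach, arrived) → (Approach, A_RELEASE)
  (Approach, bump) → (Recover, A_TURN)
event = grasp_fail selects (Approach, A_RELEASE)

mode=Approach action=A_RELEASE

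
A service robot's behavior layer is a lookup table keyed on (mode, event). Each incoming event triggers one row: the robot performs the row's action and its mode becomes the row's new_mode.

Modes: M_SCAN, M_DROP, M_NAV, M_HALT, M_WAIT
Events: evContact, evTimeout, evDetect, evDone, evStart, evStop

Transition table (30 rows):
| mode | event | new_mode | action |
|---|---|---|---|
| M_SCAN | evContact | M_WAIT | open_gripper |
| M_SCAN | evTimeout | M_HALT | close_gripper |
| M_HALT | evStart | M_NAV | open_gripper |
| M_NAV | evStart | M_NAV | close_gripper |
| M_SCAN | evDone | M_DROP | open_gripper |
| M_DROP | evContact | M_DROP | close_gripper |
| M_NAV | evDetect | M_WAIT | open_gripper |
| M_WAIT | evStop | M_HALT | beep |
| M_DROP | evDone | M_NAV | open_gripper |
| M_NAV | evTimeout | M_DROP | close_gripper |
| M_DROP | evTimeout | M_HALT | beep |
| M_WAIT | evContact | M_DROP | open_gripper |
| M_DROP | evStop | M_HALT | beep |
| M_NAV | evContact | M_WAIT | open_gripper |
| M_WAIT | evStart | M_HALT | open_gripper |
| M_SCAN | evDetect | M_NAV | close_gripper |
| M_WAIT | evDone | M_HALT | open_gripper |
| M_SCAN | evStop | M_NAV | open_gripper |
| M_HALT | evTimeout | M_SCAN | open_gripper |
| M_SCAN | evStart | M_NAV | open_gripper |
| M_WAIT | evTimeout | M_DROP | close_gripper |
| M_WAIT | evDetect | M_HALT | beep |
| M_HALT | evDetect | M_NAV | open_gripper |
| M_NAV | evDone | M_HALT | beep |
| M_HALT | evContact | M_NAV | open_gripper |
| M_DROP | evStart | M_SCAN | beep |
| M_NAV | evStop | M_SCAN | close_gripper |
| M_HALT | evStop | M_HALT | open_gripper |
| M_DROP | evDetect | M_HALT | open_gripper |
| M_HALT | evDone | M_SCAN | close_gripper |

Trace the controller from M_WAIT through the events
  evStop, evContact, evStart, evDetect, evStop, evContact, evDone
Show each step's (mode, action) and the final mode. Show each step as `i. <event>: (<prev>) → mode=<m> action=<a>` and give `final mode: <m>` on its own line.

final mode: M_HALT

1. evStop: (M_WAIT) → mode=M_HALT action=beep
2. evContact: (M_HALT) → mode=M_NAV action=open_gripper
3. evStart: (M_NAV) → mode=M_NAV action=close_gripper
4. evDetect: (M_NAV) → mode=M_WAIT action=open_gripper
5. evStop: (M_WAIT) → mode=M_HALT action=beep
6. evContact: (M_HALT) → mode=M_NAV action=open_gripper
7. evDone: (M_NAV) → mode=M_HALT action=beep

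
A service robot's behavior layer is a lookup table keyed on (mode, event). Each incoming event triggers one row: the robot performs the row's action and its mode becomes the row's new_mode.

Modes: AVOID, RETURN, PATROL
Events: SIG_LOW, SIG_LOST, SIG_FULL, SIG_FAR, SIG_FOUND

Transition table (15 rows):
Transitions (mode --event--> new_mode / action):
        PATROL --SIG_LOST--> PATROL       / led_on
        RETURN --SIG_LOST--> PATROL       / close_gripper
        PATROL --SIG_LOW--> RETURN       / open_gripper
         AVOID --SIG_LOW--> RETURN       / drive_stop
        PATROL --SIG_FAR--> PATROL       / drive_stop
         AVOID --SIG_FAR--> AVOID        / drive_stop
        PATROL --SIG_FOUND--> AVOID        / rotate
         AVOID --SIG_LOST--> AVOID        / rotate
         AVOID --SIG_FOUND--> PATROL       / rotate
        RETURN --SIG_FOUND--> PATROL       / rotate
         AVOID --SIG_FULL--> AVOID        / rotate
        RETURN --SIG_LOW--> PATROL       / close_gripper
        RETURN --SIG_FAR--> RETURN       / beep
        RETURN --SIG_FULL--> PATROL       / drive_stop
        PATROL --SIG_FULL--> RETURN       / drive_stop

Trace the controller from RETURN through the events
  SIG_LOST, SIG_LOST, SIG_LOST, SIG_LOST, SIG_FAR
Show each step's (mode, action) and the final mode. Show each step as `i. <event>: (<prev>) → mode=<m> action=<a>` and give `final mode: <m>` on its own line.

final mode: PATROL

1. SIG_LOST: (RETURN) → mode=PATROL action=close_gripper
2. SIG_LOST: (PATROL) → mode=PATROL action=led_on
3. SIG_LOST: (PATROL) → mode=PATROL action=led_on
4. SIG_LOST: (PATROL) → mode=PATROL action=led_on
5. SIG_FAR: (PATROL) → mode=PATROL action=drive_stop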